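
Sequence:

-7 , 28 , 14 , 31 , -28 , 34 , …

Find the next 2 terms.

56, 37

Taking every 2nd term gives 2 separate tracks.
Track A: -7, 14, -28 (geometric, ×-2 each step).
Track B: 28, 31, 34 (linear: a_n = 25 + 3·n).
The 7th slot belongs to track A; its 4th term is 56.
Term 8 comes from track B (its 4th entry): 37.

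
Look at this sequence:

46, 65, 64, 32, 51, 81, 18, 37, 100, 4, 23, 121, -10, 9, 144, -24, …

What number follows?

-5

Taking every 3rd term gives 3 separate tracks.
Stream A: 46, 32, 18, 4, -10, -24 (linear: a_n = 60 − 14·n).
Stream B: 65, 51, 37, 23, 9 (subtracting 14 each time).
Stream C: 64, 81, 100, 121, 144 (the squares 8², 9², 10², …).
Position 17 → stream B, term 6 = -5.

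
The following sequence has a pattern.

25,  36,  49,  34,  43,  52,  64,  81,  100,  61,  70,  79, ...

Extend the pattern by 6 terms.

Positions follow the repeating pattern AAABBB; grouping by letter gives 2 tracks.
Track A: 25, 36, 49, 64, 81, 100 (perfect squares starting at 5²).
Track B: 34, 43, 52, 61, 70, 79 (adding 9 each time).
The 13th slot belongs to track A; its 7th term is 121.
The 14th slot belongs to track A; its 8th term is 144.
The 15th slot belongs to track A; its 9th term is 169.
Position 16 falls in track B as its term 7, giving 88.
The 17th slot belongs to track B; its 8th term is 97.
The 18th slot belongs to track B; its 9th term is 106.

121, 144, 169, 88, 97, 106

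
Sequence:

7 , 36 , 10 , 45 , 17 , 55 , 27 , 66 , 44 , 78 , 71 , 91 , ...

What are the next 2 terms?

The terms cycle through 2 interleaved subsequences.
Subsequence A: 7, 10, 17, 27, 44, 71 (each term equals the sum of the previous two).
Subsequence B: 36, 45, 55, 66, 78, 91 (the triangular numbers T_8, T_9, …).
The 13th slot belongs to subsequence A; its 7th term is 115.
Term 14 comes from subsequence B (its 7th entry): 105.

115, 105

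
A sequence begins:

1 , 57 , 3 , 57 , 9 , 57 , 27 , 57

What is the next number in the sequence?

81

Split by position mod 2 into 2 tracks.
Subsequence A: 1, 3, 9, 27. Powers of 3.
Subsequence B: 57, 57, 57, 57. Constant 57.
Position 9 → subsequence A, term 5 = 81.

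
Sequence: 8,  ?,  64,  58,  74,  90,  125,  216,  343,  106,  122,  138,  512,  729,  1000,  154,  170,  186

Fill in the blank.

Positions follow the repeating pattern AAABBB; grouping by letter gives 2 tracks.
Subsequence A: 8, ?, 64, 125, 216, 343, 512, 729, 1000. Consecutive cubes n³ from n = 2.
Subsequence B: 58, 74, 90, 106, 122, 138, 154, 170, 186. Arithmetic with common difference +16.
The gap is subsequence A's term 2; the rule gives 27.

27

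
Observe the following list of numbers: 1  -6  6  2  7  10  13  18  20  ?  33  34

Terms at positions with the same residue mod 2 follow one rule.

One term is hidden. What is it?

26

Positions 1, 3, 5, … form one subsequence and positions 2, 4, 6, … form another.
Track A is 1, 6, 7, 13, 20, 33, which is each term equals the sum of the previous two.
Track B is -6, 2, 10, 18, ?, 34, which is adding 8 each time.
The gap is track B's term 5; the rule gives 26.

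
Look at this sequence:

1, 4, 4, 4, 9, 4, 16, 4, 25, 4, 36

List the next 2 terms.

Taking every 2nd term gives 2 separate tracks.
Track A: 1, 4, 9, 16, 25, 36 (the squares 1², 2², 3², …).
Track B: 4, 4, 4, 4, 4 (constant 4).
Position 12 → track B, term 6 = 4.
Position 13 → track A, term 7 = 49.

4, 49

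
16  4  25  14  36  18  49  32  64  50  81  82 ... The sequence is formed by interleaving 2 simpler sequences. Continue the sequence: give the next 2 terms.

Odd-indexed and even-indexed terms follow separate rules.
Subsequence A: 16, 25, 36, 49, 64, 81 (perfect squares starting at 4²).
Subsequence B: 4, 14, 18, 32, 50, 82 (each term equals the sum of the previous two).
The 13th slot belongs to subsequence A; its 7th term is 100.
Term 14 comes from subsequence B (its 7th entry): 132.

100, 132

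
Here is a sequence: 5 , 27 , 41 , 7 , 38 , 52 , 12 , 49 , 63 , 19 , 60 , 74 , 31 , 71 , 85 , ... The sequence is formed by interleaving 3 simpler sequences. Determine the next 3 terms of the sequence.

Taking every 3rd term gives 3 separate tracks.
Track A = 5, 7, 12, 19, 31: a Fibonacci-like recurrence a_n = a_{n-1} + a_{n-2}.
Track B = 27, 38, 49, 60, 71: linear: a_n = 16 + 11·n.
Track C = 41, 52, 63, 74, 85: arithmetic, step +11.
Position 16 → track A, term 6 = 50.
The 17th slot belongs to track B; its 6th term is 82.
Position 18 → track C, term 6 = 96.

50, 82, 96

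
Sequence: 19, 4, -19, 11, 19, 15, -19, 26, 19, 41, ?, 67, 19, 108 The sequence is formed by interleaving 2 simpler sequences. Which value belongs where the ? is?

-19

Taking every 2nd term gives 2 separate tracks.
Track A: 19, -19, 19, -19, 19, ?, 19 (the oscillation 19·(−1)^(n+1)).
Track B: 4, 11, 15, 26, 41, 67, 108 (each term equals the sum of the previous two).
The gap is track A's term 6; the rule gives -19.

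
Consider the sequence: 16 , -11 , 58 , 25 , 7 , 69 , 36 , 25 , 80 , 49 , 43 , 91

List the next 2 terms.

64, 61

The terms cycle through 3 interleaved subsequences.
Track A: 16, 25, 36, 49. The squares 4², 5², 6², ….
Track B: -11, 7, 25, 43. Adding 18 each time.
Track C: 58, 69, 80, 91. Arithmetic with common difference +11.
Position 13 → track A, term 5 = 64.
Position 14 → track B, term 5 = 61.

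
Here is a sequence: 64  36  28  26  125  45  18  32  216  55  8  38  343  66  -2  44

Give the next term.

512

Read the sequence 4 terms at a time; column i is its own pattern.
Subsequence A: 64, 125, 216, 343. The cubes 4³, 5³, 6³, ….
Subsequence B: 36, 45, 55, 66. The triangular numbers T_8, T_9, ….
Subsequence C: 28, 18, 8, -2. Subtracting 10 each time.
Subsequence D: 26, 32, 38, 44. Arithmetic with common difference +6.
Position 17 falls in subsequence A as its term 5, giving 512.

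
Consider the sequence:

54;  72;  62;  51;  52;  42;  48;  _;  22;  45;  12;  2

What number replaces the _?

Reading positions in blocks of 3 reveals the pattern ABB — 2 tracks woven together.
Track A: 54, 51, 48, 45. Arithmetic, step −3.
Track B: 72, 62, 52, 42, ?, 22, 12, 2. Arithmetic with common difference −10.
The gap is track B's term 5; the rule gives 32.

32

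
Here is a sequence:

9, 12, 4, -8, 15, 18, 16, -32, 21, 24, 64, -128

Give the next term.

27

Positions follow the repeating pattern AABB; grouping by letter gives 2 tracks.
Subsequence A is 9, 12, 15, 18, 21, 24, which is arithmetic, step +3.
Subsequence B is 4, -8, 16, -32, 64, -128, which is geometric with ratio -2.
The 13th slot belongs to subsequence A; its 7th term is 27.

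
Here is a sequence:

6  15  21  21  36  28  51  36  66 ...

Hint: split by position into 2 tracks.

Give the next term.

45

The terms cycle through 2 interleaved subsequences.
Track A: 6, 21, 36, 51, 66 (arithmetic with common difference +15).
Track B: 15, 21, 28, 36 (the triangular numbers T_5, T_6, …).
Position 10 falls in track B as its term 5, giving 45.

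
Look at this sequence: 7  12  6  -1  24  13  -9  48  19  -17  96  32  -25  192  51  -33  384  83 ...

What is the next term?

The terms cycle through 3 interleaved subsequences.
Stream A: 7, -1, -9, -17, -25, -33 (subtracting 8 each time).
Stream B: 12, 24, 48, 96, 192, 384 (multiplying by 2 each time).
Stream C: 6, 13, 19, 32, 51, 83 (each term equals the sum of the previous two).
Position 19 falls in stream A as its term 7, giving -41.

-41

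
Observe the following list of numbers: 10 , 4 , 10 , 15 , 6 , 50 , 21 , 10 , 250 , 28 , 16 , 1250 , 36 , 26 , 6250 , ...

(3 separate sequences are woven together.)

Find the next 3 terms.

45, 42, 31250

Taking every 3rd term gives 3 separate tracks.
Stream A is 10, 15, 21, 28, 36, which is the triangular numbers T_4, T_5, ….
Stream B is 4, 6, 10, 16, 26, which is Fibonacci-style (each term is the sum of the two before it).
Stream C is 10, 50, 250, 1250, 6250, which is multiplying by 5 each time.
Position 16 falls in stream A as its term 6, giving 45.
Term 17 comes from stream B (its 6th entry): 42.
Position 18 falls in stream C as its term 6, giving 31250.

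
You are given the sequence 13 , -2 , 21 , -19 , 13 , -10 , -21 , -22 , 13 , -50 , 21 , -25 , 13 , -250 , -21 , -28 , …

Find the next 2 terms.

Taking every 4th term gives 4 separate tracks.
Track A is 13, 13, 13, 13, which is constant 13.
Track B is -2, -10, -50, -250, which is multiplying by 5 each time.
Track C is 21, -21, 21, -21, which is alternating ±21.
Track D is -19, -22, -25, -28, which is arithmetic with common difference −3.
The 17th slot belongs to track A; its 5th term is 13.
Position 18 → track B, term 5 = -1250.

13, -1250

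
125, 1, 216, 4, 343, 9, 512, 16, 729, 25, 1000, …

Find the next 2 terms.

36, 1331

Positions 1, 3, 5, … form one subsequence and positions 2, 4, 6, … form another.
Track A is 125, 216, 343, 512, 729, 1000, which is consecutive cubes n³ from n = 5.
Track B is 1, 4, 9, 16, 25, which is the squares 1², 2², 3², ….
Position 12 → track B, term 6 = 36.
Position 13 falls in track A as its term 7, giving 1331.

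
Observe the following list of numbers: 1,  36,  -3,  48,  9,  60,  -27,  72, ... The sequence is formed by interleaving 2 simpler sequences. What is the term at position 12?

The terms cycle through 2 interleaved subsequences.
Stream A = 1, -3, 9, -27: geometric with ratio -3.
Stream B = 36, 48, 60, 72: linear: a_n = 24 + 12·n.
Position 12 falls in stream B as its term 6, giving 96.

96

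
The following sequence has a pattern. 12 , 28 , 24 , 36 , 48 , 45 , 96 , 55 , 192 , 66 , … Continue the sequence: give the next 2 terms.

Odd-indexed and even-indexed terms follow separate rules.
Stream A: 12, 24, 48, 96, 192. A geometric progression (common ratio 2).
Stream B: 28, 36, 45, 55, 66. The triangular numbers T_7, T_8, ….
Position 11 falls in stream A as its term 6, giving 384.
Term 12 comes from stream B (its 6th entry): 78.

384, 78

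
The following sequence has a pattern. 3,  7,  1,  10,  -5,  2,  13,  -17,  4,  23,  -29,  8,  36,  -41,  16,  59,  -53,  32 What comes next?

Read the sequence 3 terms at a time; column i is its own pattern.
Track A: 3, 10, 13, 23, 36, 59. A Fibonacci-like recurrence a_n = a_{n-1} + a_{n-2}.
Track B: 7, -5, -17, -29, -41, -53. Subtracting 12 each time.
Track C: 1, 2, 4, 8, 16, 32. Geometric with ratio 2.
The 19th slot belongs to track A; its 7th term is 95.

95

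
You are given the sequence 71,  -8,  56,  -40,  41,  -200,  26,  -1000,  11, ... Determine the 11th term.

Odd-indexed and even-indexed terms follow separate rules.
Track A is 71, 56, 41, 26, 11, which is arithmetic with common difference −15.
Track B is -8, -40, -200, -1000, which is multiplying by 5 each time.
Term 11 comes from track A (its 6th entry): -4.

-4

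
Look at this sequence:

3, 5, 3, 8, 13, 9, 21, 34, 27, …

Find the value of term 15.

243

Reading positions in blocks of 3 reveals the pattern AAB — 2 tracks woven together.
Track A = 3, 5, 8, 13, 21, 34: Fibonacci-style (each term is the sum of the two before it).
Track B = 3, 9, 27: powers 3^1, 3^2, 3^3, ….
Term 15 comes from track B (its 5th entry): 243.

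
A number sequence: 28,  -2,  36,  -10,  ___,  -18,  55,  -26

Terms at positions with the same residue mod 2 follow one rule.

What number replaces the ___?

Odd-indexed and even-indexed terms follow separate rules.
Track A: 28, 36, ?, 55 (triangular numbers starting at T_7).
Track B: -2, -10, -18, -26 (subtracting 8 each time).
So the missing entry in track A is 45.

45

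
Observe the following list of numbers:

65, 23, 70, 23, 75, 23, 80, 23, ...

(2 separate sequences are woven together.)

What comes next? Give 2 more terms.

Positions 1, 3, 5, … form one subsequence and positions 2, 4, 6, … form another.
Stream A = 65, 70, 75, 80: arithmetic with common difference +5.
Stream B = 23, 23, 23, 23: the constant sequence 23.
Position 9 falls in stream A as its term 5, giving 85.
Position 10 falls in stream B as its term 5, giving 23.

85, 23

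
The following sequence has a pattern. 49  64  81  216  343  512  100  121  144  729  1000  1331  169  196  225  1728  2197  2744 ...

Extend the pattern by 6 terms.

256, 289, 324, 3375, 4096, 4913

The slot pattern repeats as AAABBB (period 6), so there are 2 interleaved tracks.
Subsequence A is 49, 64, 81, 100, 121, 144, 169, 196, 225, which is perfect squares starting at 7².
Subsequence B is 216, 343, 512, 729, 1000, 1331, 1728, 2197, 2744, which is perfect cubes starting at 6³.
The 19th slot belongs to subsequence A; its 10th term is 256.
Position 20 → subsequence A, term 11 = 289.
Term 21 comes from subsequence A (its 12th entry): 324.
Position 22 → subsequence B, term 10 = 3375.
Term 23 comes from subsequence B (its 11th entry): 4096.
Position 24 falls in subsequence B as its term 12, giving 4913.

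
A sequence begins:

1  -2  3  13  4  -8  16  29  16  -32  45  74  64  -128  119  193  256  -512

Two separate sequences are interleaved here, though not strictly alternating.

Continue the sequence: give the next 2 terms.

312, 505

Positions follow the repeating pattern AABB; grouping by letter gives 2 tracks.
Track A: 1, -2, 4, -8, 16, -32, 64, -128, 256, -512 — a geometric progression (common ratio -2).
Track B: 3, 13, 16, 29, 45, 74, 119, 193 — a Fibonacci-like recurrence a_n = a_{n-1} + a_{n-2}.
Term 19 comes from track B (its 9th entry): 312.
Position 20 → track B, term 10 = 505.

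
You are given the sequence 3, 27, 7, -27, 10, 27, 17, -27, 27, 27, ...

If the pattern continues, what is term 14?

27

Taking every 2nd term gives 2 separate tracks.
Track A is 3, 7, 10, 17, 27, which is a Fibonacci-like recurrence a_n = a_{n-1} + a_{n-2}.
Track B is 27, -27, 27, -27, 27, which is alternating ±27.
Position 14 → track B, term 7 = 27.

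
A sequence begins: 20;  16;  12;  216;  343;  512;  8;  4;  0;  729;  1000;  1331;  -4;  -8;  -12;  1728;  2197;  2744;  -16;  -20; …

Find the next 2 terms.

-24, 3375

Positions follow the repeating pattern AAABBB; grouping by letter gives 2 tracks.
Subsequence A: 20, 16, 12, 8, 4, 0, -4, -8, -12, -16, -20. Arithmetic with common difference −4.
Subsequence B: 216, 343, 512, 729, 1000, 1331, 1728, 2197, 2744. Consecutive cubes n³ from n = 6.
Position 21 falls in subsequence A as its term 12, giving -24.
Position 22 → subsequence B, term 10 = 3375.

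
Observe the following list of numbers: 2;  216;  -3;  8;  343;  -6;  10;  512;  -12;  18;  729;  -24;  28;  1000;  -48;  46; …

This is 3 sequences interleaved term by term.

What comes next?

1331

Read the sequence 3 terms at a time; column i is its own pattern.
Subsequence A = 2, 8, 10, 18, 28, 46: Fibonacci-style (each term is the sum of the two before it).
Subsequence B = 216, 343, 512, 729, 1000: consecutive cubes n³ from n = 6.
Subsequence C = -3, -6, -12, -24, -48: geometric with ratio 2.
Term 17 comes from subsequence B (its 6th entry): 1331.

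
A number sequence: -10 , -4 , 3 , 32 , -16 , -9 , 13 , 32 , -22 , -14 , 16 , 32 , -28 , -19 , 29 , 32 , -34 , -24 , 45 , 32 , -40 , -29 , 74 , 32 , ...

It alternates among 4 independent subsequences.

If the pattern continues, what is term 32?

32

Taking every 4th term gives 4 separate tracks.
Subsequence A: -10, -16, -22, -28, -34, -40 (subtracting 6 each time).
Subsequence B: -4, -9, -14, -19, -24, -29 (linear: a_n = 1 − 5·n).
Subsequence C: 3, 13, 16, 29, 45, 74 (Fibonacci-style (each term is the sum of the two before it)).
Subsequence D: 32, 32, 32, 32, 32, 32 (the constant sequence 32).
Position 32 falls in subsequence D as its term 8, giving 32.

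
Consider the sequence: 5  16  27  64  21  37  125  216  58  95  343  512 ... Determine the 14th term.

Reading positions in blocks of 4 reveals the pattern AABB — 2 tracks woven together.
Track A: 5, 16, 21, 37, 58, 95. Each term equals the sum of the previous two.
Track B: 27, 64, 125, 216, 343, 512. The cubes 3³, 4³, 5³, ….
Position 14 → track A, term 8 = 248.

248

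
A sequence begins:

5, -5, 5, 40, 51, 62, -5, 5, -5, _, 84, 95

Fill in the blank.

73

Reading positions in blocks of 6 reveals the pattern AAABBB — 2 tracks woven together.
Track A: 5, -5, 5, -5, 5, -5. Alternating ±5.
Track B: 40, 51, 62, ?, 84, 95. Arithmetic, step +11.
Filling track B at index 4 by its rule yields 73.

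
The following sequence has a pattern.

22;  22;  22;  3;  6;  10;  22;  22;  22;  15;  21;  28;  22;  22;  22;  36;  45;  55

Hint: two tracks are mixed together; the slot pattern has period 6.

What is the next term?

22

The slot pattern repeats as AAABBB (period 6), so there are 2 interleaved tracks.
Track A = 22, 22, 22, 22, 22, 22, 22, 22, 22: always 22.
Track B = 3, 6, 10, 15, 21, 28, 36, 45, 55: triangular numbers starting at T_2.
The 19th slot belongs to track A; its 10th term is 22.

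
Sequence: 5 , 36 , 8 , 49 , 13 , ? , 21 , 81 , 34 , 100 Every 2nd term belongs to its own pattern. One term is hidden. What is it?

64

Taking every 2nd term gives 2 separate tracks.
Subsequence A: 5, 8, 13, 21, 34 (each term equals the sum of the previous two).
Subsequence B: 36, 49, ?, 81, 100 (perfect squares starting at 6²).
The gap is subsequence B's term 3; the rule gives 64.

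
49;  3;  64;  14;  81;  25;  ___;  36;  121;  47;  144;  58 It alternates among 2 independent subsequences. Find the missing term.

Split by position mod 2 into 2 tracks.
Track A is 49, 64, 81, ?, 121, 144, which is the squares 7², 8², 9², ….
Track B is 3, 14, 25, 36, 47, 58, which is arithmetic with common difference +11.
Track A's pattern makes the blank 100.

100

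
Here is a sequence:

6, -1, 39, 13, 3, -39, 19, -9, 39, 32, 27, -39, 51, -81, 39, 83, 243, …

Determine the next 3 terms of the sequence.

Read the sequence 3 terms at a time; column i is its own pattern.
Subsequence A: 6, 13, 19, 32, 51, 83. Each term equals the sum of the previous two.
Subsequence B: -1, 3, -9, 27, -81, 243. Geometric with ratio -3.
Subsequence C: 39, -39, 39, -39, 39. Alternating ±39.
Position 18 → subsequence C, term 6 = -39.
Term 19 comes from subsequence A (its 7th entry): 134.
Position 20 → subsequence B, term 7 = -729.

-39, 134, -729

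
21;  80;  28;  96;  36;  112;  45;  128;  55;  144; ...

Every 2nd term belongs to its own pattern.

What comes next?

Split by position mod 2 into 2 tracks.
Stream A = 21, 28, 36, 45, 55: the triangular numbers T_6, T_7, ….
Stream B = 80, 96, 112, 128, 144: adding 16 each time.
Position 11 falls in stream A as its term 6, giving 66.

66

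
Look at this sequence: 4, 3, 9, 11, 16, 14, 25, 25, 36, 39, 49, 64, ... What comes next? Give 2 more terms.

The terms cycle through 2 interleaved subsequences.
Stream A: 4, 9, 16, 25, 36, 49 (the squares 2², 3², 4², …).
Stream B: 3, 11, 14, 25, 39, 64 (Fibonacci-style (each term is the sum of the two before it)).
Position 13 → stream A, term 7 = 64.
Position 14 → stream B, term 7 = 103.

64, 103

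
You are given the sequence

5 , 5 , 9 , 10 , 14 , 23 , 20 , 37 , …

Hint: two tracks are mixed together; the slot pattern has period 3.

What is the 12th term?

157

Positions follow the repeating pattern ABB; grouping by letter gives 2 tracks.
Stream A: 5, 10, 20 (geometric, ×2 each step).
Stream B: 5, 9, 14, 23, 37 (a Fibonacci-like recurrence a_n = a_{n-1} + a_{n-2}).
Position 12 falls in stream B as its term 8, giving 157.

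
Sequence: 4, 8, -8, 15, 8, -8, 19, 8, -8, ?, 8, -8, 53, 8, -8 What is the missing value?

Reading positions in blocks of 3 reveals the pattern ABB — 2 tracks woven together.
Track A: 4, 15, 19, ?, 53. Each term equals the sum of the previous two.
Track B: 8, -8, 8, -8, 8, -8, 8, -8, 8, -8. Alternating ±8.
So the missing entry in track A is 34.

34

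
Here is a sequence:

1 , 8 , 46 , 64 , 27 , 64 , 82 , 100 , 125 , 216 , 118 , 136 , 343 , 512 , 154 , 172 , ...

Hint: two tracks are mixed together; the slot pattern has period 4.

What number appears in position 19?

Positions follow the repeating pattern AABB; grouping by letter gives 2 tracks.
Stream A is 1, 8, 27, 64, 125, 216, 343, 512, which is perfect cubes starting at 1³.
Stream B is 46, 64, 82, 100, 118, 136, 154, 172, which is arithmetic with common difference +18.
Position 19 falls in stream B as its term 9, giving 190.

190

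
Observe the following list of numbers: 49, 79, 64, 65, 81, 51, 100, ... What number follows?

37

Odd-indexed and even-indexed terms follow separate rules.
Stream A: 49, 64, 81, 100 — consecutive squares n² from n = 7.
Stream B: 79, 65, 51 — subtracting 14 each time.
Term 8 comes from stream B (its 4th entry): 37.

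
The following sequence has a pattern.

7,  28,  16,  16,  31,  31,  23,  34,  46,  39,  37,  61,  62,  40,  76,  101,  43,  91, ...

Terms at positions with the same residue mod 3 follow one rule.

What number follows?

Taking every 3rd term gives 3 separate tracks.
Track A: 7, 16, 23, 39, 62, 101. Fibonacci-style (each term is the sum of the two before it).
Track B: 28, 31, 34, 37, 40, 43. Arithmetic, step +3.
Track C: 16, 31, 46, 61, 76, 91. Adding 15 each time.
Position 19 → track A, term 7 = 163.

163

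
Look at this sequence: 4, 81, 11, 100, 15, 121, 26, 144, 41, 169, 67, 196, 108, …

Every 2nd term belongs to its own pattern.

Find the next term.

The terms cycle through 2 interleaved subsequences.
Stream A is 4, 11, 15, 26, 41, 67, 108, which is Fibonacci-style (each term is the sum of the two before it).
Stream B is 81, 100, 121, 144, 169, 196, which is consecutive squares n² from n = 9.
Position 14 falls in stream B as its term 7, giving 225.

225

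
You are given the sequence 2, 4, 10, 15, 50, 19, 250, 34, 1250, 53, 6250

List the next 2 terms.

Split by position mod 2 into 2 tracks.
Track A = 2, 10, 50, 250, 1250, 6250: multiplying by 5 each time.
Track B = 4, 15, 19, 34, 53: each term equals the sum of the previous two.
Term 12 comes from track B (its 6th entry): 87.
Term 13 comes from track A (its 7th entry): 31250.

87, 31250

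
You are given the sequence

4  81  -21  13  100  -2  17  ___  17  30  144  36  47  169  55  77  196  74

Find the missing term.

121

Read the sequence 3 terms at a time; column i is its own pattern.
Subsequence A: 4, 13, 17, 30, 47, 77 — Fibonacci-style (each term is the sum of the two before it).
Subsequence B: 81, 100, ?, 144, 169, 196 — consecutive squares n² from n = 9.
Subsequence C: -21, -2, 17, 36, 55, 74 — arithmetic, step +19.
Subsequence B's pattern makes the blank 121.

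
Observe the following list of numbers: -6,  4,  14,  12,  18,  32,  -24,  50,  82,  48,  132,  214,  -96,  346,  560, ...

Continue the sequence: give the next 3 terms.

192, 906, 1466

The slot pattern repeats as ABB (period 3), so there are 2 interleaved tracks.
Track A is -6, 12, -24, 48, -96, which is geometric, ×-2 each step.
Track B is 4, 14, 18, 32, 50, 82, 132, 214, 346, 560, which is a Fibonacci-like recurrence a_n = a_{n-1} + a_{n-2}.
Position 16 → track A, term 6 = 192.
Position 17 falls in track B as its term 11, giving 906.
Position 18 falls in track B as its term 12, giving 1466.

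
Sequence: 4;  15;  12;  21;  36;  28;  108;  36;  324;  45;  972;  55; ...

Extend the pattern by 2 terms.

The terms cycle through 2 interleaved subsequences.
Subsequence A = 4, 12, 36, 108, 324, 972: multiplying by 3 each time.
Subsequence B = 15, 21, 28, 36, 45, 55: triangular numbers n(n+1)/2 for n = 5, 6, ….
Position 13 → subsequence A, term 7 = 2916.
Term 14 comes from subsequence B (its 7th entry): 66.

2916, 66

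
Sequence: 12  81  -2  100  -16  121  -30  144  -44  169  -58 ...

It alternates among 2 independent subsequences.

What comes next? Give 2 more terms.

Odd-indexed and even-indexed terms follow separate rules.
Track A: 12, -2, -16, -30, -44, -58. Arithmetic, step −14.
Track B: 81, 100, 121, 144, 169. Consecutive squares n² from n = 9.
Position 12 → track B, term 6 = 196.
Position 13 → track A, term 7 = -72.

196, -72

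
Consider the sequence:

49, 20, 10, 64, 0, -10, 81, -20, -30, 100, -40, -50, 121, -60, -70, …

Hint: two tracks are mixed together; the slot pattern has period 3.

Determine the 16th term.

Positions follow the repeating pattern ABB; grouping by letter gives 2 tracks.
Track A: 49, 64, 81, 100, 121 — consecutive squares n² from n = 7.
Track B: 20, 10, 0, -10, -20, -30, -40, -50, -60, -70 — subtracting 10 each time.
Position 16 → track A, term 6 = 144.

144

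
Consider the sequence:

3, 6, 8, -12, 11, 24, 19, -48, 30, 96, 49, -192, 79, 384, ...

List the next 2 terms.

128, -768

Split by position mod 2 into 2 tracks.
Track A: 3, 8, 11, 19, 30, 49, 79 — Fibonacci-style (each term is the sum of the two before it).
Track B: 6, -12, 24, -48, 96, -192, 384 — geometric, ×-2 each step.
Term 15 comes from track A (its 8th entry): 128.
The 16th slot belongs to track B; its 8th term is -768.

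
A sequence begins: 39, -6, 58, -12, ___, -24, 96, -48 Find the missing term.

77

Odd-indexed and even-indexed terms follow separate rules.
Track A is 39, 58, ?, 96, which is linear: a_n = 20 + 19·n.
Track B is -6, -12, -24, -48, which is geometric with ratio 2.
The gap is track A's term 3; the rule gives 77.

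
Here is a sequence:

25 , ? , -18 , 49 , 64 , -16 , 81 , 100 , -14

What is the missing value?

36

Positions follow the repeating pattern AAB; grouping by letter gives 2 tracks.
Stream A: 25, ?, 49, 64, 81, 100 (perfect squares starting at 5²).
Stream B: -18, -16, -14 (arithmetic with common difference +2).
The gap is stream A's term 2; the rule gives 36.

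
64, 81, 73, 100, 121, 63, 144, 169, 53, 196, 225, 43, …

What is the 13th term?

Reading positions in blocks of 3 reveals the pattern AAB — 2 tracks woven together.
Track A = 64, 81, 100, 121, 144, 169, 196, 225: consecutive squares n² from n = 8.
Track B = 73, 63, 53, 43: linear: a_n = 83 − 10·n.
Term 13 comes from track A (its 9th entry): 256.

256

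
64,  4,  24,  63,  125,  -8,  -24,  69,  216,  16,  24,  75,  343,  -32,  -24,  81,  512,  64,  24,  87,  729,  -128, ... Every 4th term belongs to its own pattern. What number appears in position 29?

Read the sequence 4 terms at a time; column i is its own pattern.
Track A = 64, 125, 216, 343, 512, 729: the cubes 4³, 5³, 6³, ….
Track B = 4, -8, 16, -32, 64, -128: a geometric progression (common ratio -2).
Track C = 24, -24, 24, -24, 24: alternating ±24.
Track D = 63, 69, 75, 81, 87: arithmetic, step +6.
Position 29 → track A, term 8 = 1331.

1331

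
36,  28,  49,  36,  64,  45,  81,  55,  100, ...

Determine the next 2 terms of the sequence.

66, 121

Taking every 2nd term gives 2 separate tracks.
Track A: 36, 49, 64, 81, 100 — the squares 6², 7², 8², ….
Track B: 28, 36, 45, 55 — triangular numbers n(n+1)/2 for n = 7, 8, ….
Position 10 falls in track B as its term 5, giving 66.
Term 11 comes from track A (its 6th entry): 121.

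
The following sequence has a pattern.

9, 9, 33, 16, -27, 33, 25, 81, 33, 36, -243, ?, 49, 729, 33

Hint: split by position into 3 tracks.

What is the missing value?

The terms cycle through 3 interleaved subsequences.
Track A: 9, 16, 25, 36, 49. Consecutive squares n² from n = 3.
Track B: 9, -27, 81, -243, 729. A geometric progression (common ratio -3).
Track C: 33, 33, 33, ?, 33. The constant sequence 33.
So the missing entry in track C is 33.

33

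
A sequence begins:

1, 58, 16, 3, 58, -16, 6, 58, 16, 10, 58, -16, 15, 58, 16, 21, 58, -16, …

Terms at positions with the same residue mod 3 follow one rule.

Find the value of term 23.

Read the sequence 3 terms at a time; column i is its own pattern.
Track A = 1, 3, 6, 10, 15, 21: triangular numbers starting at T_1.
Track B = 58, 58, 58, 58, 58, 58: constant 58.
Track C = 16, -16, 16, -16, 16, -16: the oscillation 16·(−1)^(n+1).
Position 23 → track B, term 8 = 58.

58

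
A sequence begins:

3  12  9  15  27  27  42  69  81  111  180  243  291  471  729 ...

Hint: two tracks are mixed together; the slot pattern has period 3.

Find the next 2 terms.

762, 1233

The slot pattern repeats as AAB (period 3), so there are 2 interleaved tracks.
Track A: 3, 12, 15, 27, 42, 69, 111, 180, 291, 471 (each term equals the sum of the previous two).
Track B: 9, 27, 81, 243, 729 (powers of 3).
Position 16 → track A, term 11 = 762.
The 17th slot belongs to track A; its 12th term is 1233.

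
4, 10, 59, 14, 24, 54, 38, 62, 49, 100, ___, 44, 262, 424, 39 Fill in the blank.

The slot pattern repeats as AAB (period 3), so there are 2 interleaved tracks.
Subsequence A: 4, 10, 14, 24, 38, 62, 100, ?, 262, 424 — a Fibonacci-like recurrence a_n = a_{n-1} + a_{n-2}.
Subsequence B: 59, 54, 49, 44, 39 — arithmetic with common difference −5.
So the missing entry in subsequence A is 162.

162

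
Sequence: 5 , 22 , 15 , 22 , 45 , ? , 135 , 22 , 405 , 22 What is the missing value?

22

The terms cycle through 2 interleaved subsequences.
Subsequence A: 5, 15, 45, 135, 405 (multiplying by 3 each time).
Subsequence B: 22, 22, ?, 22, 22 (the constant sequence 22).
The gap is subsequence B's term 3; the rule gives 22.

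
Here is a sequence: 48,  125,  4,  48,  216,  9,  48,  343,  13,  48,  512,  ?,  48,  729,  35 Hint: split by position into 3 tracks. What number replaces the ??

Read the sequence 3 terms at a time; column i is its own pattern.
Subsequence A: 48, 48, 48, 48, 48 — the constant sequence 48.
Subsequence B: 125, 216, 343, 512, 729 — perfect cubes starting at 5³.
Subsequence C: 4, 9, 13, ?, 35 — Fibonacci-style (each term is the sum of the two before it).
The gap is subsequence C's term 4; the rule gives 22.

22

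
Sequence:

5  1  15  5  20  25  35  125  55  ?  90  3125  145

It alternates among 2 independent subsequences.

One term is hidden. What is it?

Taking every 2nd term gives 2 separate tracks.
Subsequence A: 5, 15, 20, 35, 55, 90, 145 (Fibonacci-style (each term is the sum of the two before it)).
Subsequence B: 1, 5, 25, 125, ?, 3125 (powers of 5).
The gap is subsequence B's term 5; the rule gives 625.

625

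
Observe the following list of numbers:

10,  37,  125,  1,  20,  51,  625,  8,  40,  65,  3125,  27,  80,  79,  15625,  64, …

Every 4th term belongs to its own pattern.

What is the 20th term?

125

Taking every 4th term gives 4 separate tracks.
Stream A: 10, 20, 40, 80. Multiplying by 2 each time.
Stream B: 37, 51, 65, 79. Arithmetic with common difference +14.
Stream C: 125, 625, 3125, 15625. Powers 5^3, 5^4, 5^5, ….
Stream D: 1, 8, 27, 64. Perfect cubes starting at 1³.
The 20th slot belongs to stream D; its 5th term is 125.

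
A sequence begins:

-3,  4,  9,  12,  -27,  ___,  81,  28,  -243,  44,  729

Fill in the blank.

Taking every 2nd term gives 2 separate tracks.
Track A: -3, 9, -27, 81, -243, 729 — multiplying by -3 each time.
Track B: 4, 12, ?, 28, 44 — Fibonacci-style (each term is the sum of the two before it).
The gap is track B's term 3; the rule gives 16.

16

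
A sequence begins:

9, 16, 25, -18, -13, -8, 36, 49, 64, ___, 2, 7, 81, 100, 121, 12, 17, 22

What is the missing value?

Reading positions in blocks of 6 reveals the pattern AAABBB — 2 tracks woven together.
Track A: 9, 16, 25, 36, 49, 64, 81, 100, 121. Perfect squares starting at 3².
Track B: -18, -13, -8, ?, 2, 7, 12, 17, 22. Arithmetic, step +5.
Filling track B at index 4 by its rule yields -3.

-3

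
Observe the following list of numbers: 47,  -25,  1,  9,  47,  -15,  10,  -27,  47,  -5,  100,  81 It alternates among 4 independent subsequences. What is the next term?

Split by position mod 4 into 4 tracks.
Track A: 47, 47, 47. The constant sequence 47.
Track B: -25, -15, -5. Linear: a_n = -35 + 10·n.
Track C: 1, 10, 100. Powers of 10.
Track D: 9, -27, 81. A geometric progression (common ratio -3).
Position 13 → track A, term 4 = 47.

47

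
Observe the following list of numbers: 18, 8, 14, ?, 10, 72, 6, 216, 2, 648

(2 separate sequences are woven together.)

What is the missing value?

The terms cycle through 2 interleaved subsequences.
Track A: 18, 14, 10, 6, 2. Subtracting 4 each time.
Track B: 8, ?, 72, 216, 648. Geometric, ×3 each step.
So the missing entry in track B is 24.

24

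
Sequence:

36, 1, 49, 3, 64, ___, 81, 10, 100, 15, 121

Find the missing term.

The terms cycle through 2 interleaved subsequences.
Track A = 36, 49, 64, 81, 100, 121: perfect squares starting at 6².
Track B = 1, 3, ?, 10, 15: triangular numbers n(n+1)/2 for n = 1, 2, ….
Track B's pattern makes the blank 6.

6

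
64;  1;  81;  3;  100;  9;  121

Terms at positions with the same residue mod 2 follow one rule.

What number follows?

27

The terms cycle through 2 interleaved subsequences.
Subsequence A: 64, 81, 100, 121 (consecutive squares n² from n = 8).
Subsequence B: 1, 3, 9 (powers of 3).
Position 8 falls in subsequence B as its term 4, giving 27.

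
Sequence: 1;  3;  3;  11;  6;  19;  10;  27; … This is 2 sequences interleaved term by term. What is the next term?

15

Split by position mod 2 into 2 tracks.
Stream A is 1, 3, 6, 10, which is the triangular numbers T_1, T_2, ….
Stream B is 3, 11, 19, 27, which is adding 8 each time.
Position 9 → stream A, term 5 = 15.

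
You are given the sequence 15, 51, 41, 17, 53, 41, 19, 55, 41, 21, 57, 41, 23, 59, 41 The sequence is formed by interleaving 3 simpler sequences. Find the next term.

25

Split by position mod 3: positions 1, 4, 7, … form one track, and each other residue class forms its own.
Stream A is 15, 17, 19, 21, 23, which is adding 2 each time.
Stream B is 51, 53, 55, 57, 59, which is adding 2 each time.
Stream C is 41, 41, 41, 41, 41, which is the constant sequence 41.
The 16th slot belongs to stream A; its 6th term is 25.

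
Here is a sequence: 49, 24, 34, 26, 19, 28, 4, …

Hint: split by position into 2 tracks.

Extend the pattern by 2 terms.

The terms cycle through 2 interleaved subsequences.
Subsequence A: 49, 34, 19, 4. Subtracting 15 each time.
Subsequence B: 24, 26, 28. Adding 2 each time.
Position 8 falls in subsequence B as its term 4, giving 30.
Position 9 falls in subsequence A as its term 5, giving -11.

30, -11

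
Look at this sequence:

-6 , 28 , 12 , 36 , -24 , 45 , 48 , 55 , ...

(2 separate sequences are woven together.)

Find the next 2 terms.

-96, 66

The terms cycle through 2 interleaved subsequences.
Track A is -6, 12, -24, 48, which is geometric, ×-2 each step.
Track B is 28, 36, 45, 55, which is triangular numbers n(n+1)/2 for n = 7, 8, ….
Term 9 comes from track A (its 5th entry): -96.
Position 10 → track B, term 5 = 66.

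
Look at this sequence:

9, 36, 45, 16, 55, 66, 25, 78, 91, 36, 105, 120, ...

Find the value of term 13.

49

The slot pattern repeats as ABB (period 3), so there are 2 interleaved tracks.
Stream A is 9, 16, 25, 36, which is the squares 3², 4², 5², ….
Stream B is 36, 45, 55, 66, 78, 91, 105, 120, which is the triangular numbers T_8, T_9, ….
Term 13 comes from stream A (its 5th entry): 49.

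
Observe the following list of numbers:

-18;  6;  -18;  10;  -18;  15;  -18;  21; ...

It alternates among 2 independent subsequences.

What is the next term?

-18

Positions 1, 3, 5, … form one subsequence and positions 2, 4, 6, … form another.
Track A: -18, -18, -18, -18. The constant sequence -18.
Track B: 6, 10, 15, 21. Triangular numbers starting at T_3.
Position 9 falls in track A as its term 5, giving -18.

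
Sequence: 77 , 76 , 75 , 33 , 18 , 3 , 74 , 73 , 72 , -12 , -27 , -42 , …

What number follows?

Reading positions in blocks of 6 reveals the pattern AAABBB — 2 tracks woven together.
Track A: 77, 76, 75, 74, 73, 72. Arithmetic, step −1.
Track B: 33, 18, 3, -12, -27, -42. Arithmetic with common difference −15.
Term 13 comes from track A (its 7th entry): 71.

71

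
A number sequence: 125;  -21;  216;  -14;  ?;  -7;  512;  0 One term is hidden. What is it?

Positions 1, 3, 5, … form one subsequence and positions 2, 4, 6, … form another.
Subsequence A is 125, 216, ?, 512, which is perfect cubes starting at 5³.
Subsequence B is -21, -14, -7, 0, which is linear: a_n = -28 + 7·n.
The gap is subsequence A's term 3; the rule gives 343.

343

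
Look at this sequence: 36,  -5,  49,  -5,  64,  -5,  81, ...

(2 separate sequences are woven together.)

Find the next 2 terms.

-5, 100

Split by position mod 2 into 2 tracks.
Track A: 36, 49, 64, 81. Perfect squares starting at 6².
Track B: -5, -5, -5. Constant -5.
Position 8 falls in track B as its term 4, giving -5.
Position 9 falls in track A as its term 5, giving 100.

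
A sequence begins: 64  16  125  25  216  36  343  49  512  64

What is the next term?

Positions 1, 3, 5, … form one subsequence and positions 2, 4, 6, … form another.
Stream A = 64, 125, 216, 343, 512: perfect cubes starting at 4³.
Stream B = 16, 25, 36, 49, 64: the squares 4², 5², 6², ….
Position 11 falls in stream A as its term 6, giving 729.

729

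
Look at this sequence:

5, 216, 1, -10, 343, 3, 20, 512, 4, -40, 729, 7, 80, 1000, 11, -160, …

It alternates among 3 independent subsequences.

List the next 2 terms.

1331, 18

Taking every 3rd term gives 3 separate tracks.
Subsequence A is 5, -10, 20, -40, 80, -160, which is geometric with ratio -2.
Subsequence B is 216, 343, 512, 729, 1000, which is the cubes 6³, 7³, 8³, ….
Subsequence C is 1, 3, 4, 7, 11, which is each term equals the sum of the previous two.
The 17th slot belongs to subsequence B; its 6th term is 1331.
Position 18 falls in subsequence C as its term 6, giving 18.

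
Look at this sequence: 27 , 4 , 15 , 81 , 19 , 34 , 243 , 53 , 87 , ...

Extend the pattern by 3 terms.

The slot pattern repeats as ABB (period 3), so there are 2 interleaved tracks.
Stream A: 27, 81, 243. Powers 3^3, 3^4, 3^5, ….
Stream B: 4, 15, 19, 34, 53, 87. Fibonacci-style (each term is the sum of the two before it).
Position 10 → stream A, term 4 = 729.
Position 11 → stream B, term 7 = 140.
Term 12 comes from stream B (its 8th entry): 227.

729, 140, 227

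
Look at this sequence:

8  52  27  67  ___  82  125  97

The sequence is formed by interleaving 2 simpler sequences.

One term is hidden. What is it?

64

Positions 1, 3, 5, … form one subsequence and positions 2, 4, 6, … form another.
Stream A: 8, 27, ?, 125. The cubes 2³, 3³, 4³, ….
Stream B: 52, 67, 82, 97. Arithmetic, step +15.
Stream A's pattern makes the blank 64.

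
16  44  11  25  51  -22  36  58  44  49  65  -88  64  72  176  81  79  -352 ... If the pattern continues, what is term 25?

Read the sequence 3 terms at a time; column i is its own pattern.
Subsequence A: 16, 25, 36, 49, 64, 81 — the squares 4², 5², 6², ….
Subsequence B: 44, 51, 58, 65, 72, 79 — linear: a_n = 37 + 7·n.
Subsequence C: 11, -22, 44, -88, 176, -352 — geometric with ratio -2.
Term 25 comes from subsequence A (its 9th entry): 144.

144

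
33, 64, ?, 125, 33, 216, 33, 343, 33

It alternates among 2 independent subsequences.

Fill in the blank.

Split by position mod 2 into 2 tracks.
Subsequence A: 33, ?, 33, 33, 33 — the constant sequence 33.
Subsequence B: 64, 125, 216, 343 — the cubes 4³, 5³, 6³, ….
Subsequence A's pattern makes the blank 33.

33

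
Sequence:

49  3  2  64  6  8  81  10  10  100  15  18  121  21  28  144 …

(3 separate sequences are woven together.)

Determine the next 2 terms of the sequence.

28, 46

The terms cycle through 3 interleaved subsequences.
Track A: 49, 64, 81, 100, 121, 144 — perfect squares starting at 7².
Track B: 3, 6, 10, 15, 21 — triangular numbers n(n+1)/2 for n = 2, 3, ….
Track C: 2, 8, 10, 18, 28 — each term equals the sum of the previous two.
Position 17 → track B, term 6 = 28.
Position 18 → track C, term 6 = 46.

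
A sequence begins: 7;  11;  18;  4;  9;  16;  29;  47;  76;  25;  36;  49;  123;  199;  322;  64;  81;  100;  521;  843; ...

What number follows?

The slot pattern repeats as AAABBB (period 6), so there are 2 interleaved tracks.
Track A is 7, 11, 18, 29, 47, 76, 123, 199, 322, 521, 843, which is each term equals the sum of the previous two.
Track B is 4, 9, 16, 25, 36, 49, 64, 81, 100, which is perfect squares starting at 2².
Term 21 comes from track A (its 12th entry): 1364.

1364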